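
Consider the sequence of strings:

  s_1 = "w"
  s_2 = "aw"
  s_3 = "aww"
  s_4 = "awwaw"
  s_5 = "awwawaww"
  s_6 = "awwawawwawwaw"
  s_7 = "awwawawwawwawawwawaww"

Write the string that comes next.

This is a Fibonacci-style word recurrence s(k) = s(k−1)·s(k−2): e.g. aw·w = aww.
So term 8 is awwawawwawwawawwawaww·awwawawwawwaw.

awwawawwawwawawwawawwawwawawwawwaw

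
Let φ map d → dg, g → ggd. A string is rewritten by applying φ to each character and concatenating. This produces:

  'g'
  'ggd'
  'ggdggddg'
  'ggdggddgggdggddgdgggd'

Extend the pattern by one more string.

φ(ggdggddgggdggddgdgggd) expands symbol-by-symbol to ggd ggd dg ggd ggd dg dg ggd ggd ggd dg ggd ggd dg dg ggd dg ggd ggd ggd dg; joining the 21 pieces gives the next term.

ggdggddgggdggddgdgggdggdggddgggdggddgdgggddgggdggdggddg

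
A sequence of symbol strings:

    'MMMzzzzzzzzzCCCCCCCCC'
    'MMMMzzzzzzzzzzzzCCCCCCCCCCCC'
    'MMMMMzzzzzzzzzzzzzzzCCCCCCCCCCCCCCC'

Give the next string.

Reading off run lengths: M runs 3, 4, 5; z runs 9, 12, 15; C runs 9, 12, 15 — each is linear in n, where the shown terms are n = 3, 4, 5.
For the next term, n = 6, so the run lengths are 6, 18, 18.

MMMMMMzzzzzzzzzzzzzzzzzzCCCCCCCCCCCCCCCCCC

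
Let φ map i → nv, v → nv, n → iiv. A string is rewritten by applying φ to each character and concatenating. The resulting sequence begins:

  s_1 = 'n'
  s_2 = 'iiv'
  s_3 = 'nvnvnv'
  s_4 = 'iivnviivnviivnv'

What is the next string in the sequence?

nvnvnviivnvnvnvnviivnvnvnvnviivnv

φ(iivnviivnviivnv) expands symbol-by-symbol to nv nv nv iiv nv nv nv nv iiv nv nv nv nv iiv nv; joining the 15 pieces gives the next term.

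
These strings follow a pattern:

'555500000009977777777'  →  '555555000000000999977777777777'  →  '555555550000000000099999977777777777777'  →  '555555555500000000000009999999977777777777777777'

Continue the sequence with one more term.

Term n consists of 2n 5's, followed by 2n+3 0's, followed by 2n-2 9's, followed by 3n+2 7's, where the shown terms are n = 2, 3, 4, 5.
At n = 6 the blocks have lengths 12, 15, 10, 20.

555555555555000000000000000999999999977777777777777777777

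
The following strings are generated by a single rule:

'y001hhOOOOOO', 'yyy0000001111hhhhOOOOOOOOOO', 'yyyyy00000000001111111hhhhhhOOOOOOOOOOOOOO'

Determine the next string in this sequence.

yyyyyyy000000000000001111111111hhhhhhhhOOOOOOOOOOOOOOOOOO

The n-th term is 2n-1 y's then 4n-2 0's then 3n-2 1's then 2n h's then 4n+2 O's (n = 1, 2, …).
Setting n = 4 gives 7, 14, 10, 8, 18 characters in each block.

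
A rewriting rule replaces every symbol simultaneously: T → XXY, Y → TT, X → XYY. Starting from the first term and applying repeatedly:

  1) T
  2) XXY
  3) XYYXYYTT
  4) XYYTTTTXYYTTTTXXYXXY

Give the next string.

XYYTTTTXXYXXYXXYXXYXYYTTTTXXYXXYXXYXXYXYYXYYTTXYYXYYTT

Replace each of the 20 characters of XYYTTTTXYYTTTTXXYXXY in place — XYY TT TT XXY XXY XXY XXY XYY TT TT XXY XXY XXY XXY XYY XYY TT XYY XYY TT — and concatenate.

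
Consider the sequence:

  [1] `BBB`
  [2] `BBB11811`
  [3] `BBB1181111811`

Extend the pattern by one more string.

Every step adds 11811 to the end: s(k+1) = s(k)·11811.
Applying this once more to BBB1181111811:

BBB118111181111811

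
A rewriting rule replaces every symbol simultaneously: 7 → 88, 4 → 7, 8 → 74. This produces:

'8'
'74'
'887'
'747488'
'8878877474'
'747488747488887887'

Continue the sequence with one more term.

88788774748878877474747488747488

φ(747488747488887887) expands symbol-by-symbol to 88 7 88 7 74 74 88 7 88 7 74 74 74 74 88 74 74 88; joining the 18 pieces gives the next term.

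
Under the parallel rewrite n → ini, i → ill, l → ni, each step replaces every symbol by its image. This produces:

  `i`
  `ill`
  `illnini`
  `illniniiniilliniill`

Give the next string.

Rewriting the 19 symbols of illniniiniilliniill one by one yields ill ni ni ini ill ini ill ill ini ill ill ni ni ill ini ill ill ni ni; concatenated:

illniniiniilliniillilliniillillniniilliniillillnini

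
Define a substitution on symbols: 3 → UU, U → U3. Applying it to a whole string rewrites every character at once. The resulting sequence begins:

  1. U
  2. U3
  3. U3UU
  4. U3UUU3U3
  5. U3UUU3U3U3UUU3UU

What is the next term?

U3UUU3U3U3UUU3UUU3UUU3U3U3UUU3U3

Replace each of the 16 characters of U3UUU3U3U3UUU3UU in place — U3 UU U3 U3 U3 UU U3 UU U3 UU U3 U3 U3 UU U3 U3 — and concatenate.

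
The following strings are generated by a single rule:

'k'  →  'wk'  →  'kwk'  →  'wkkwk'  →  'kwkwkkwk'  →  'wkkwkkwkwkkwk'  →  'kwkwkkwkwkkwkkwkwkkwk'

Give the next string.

wkkwkkwkwkkwkkwkwkkwkwkkwkkwkwkkwk

Each term (from the third on) is the two preceding terms concatenated in order: term 3 = k·wk = kwk.
Continuing: wkkwkkwkwkkwk · kwkwkkwkwkkwkkwkwkkwk gives term 8.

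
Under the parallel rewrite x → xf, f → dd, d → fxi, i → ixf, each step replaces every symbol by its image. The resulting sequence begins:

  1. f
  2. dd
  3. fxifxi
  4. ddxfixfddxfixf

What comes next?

fxifxixfddixfxfddfxifxixfddixfxfdd

φ(ddxfixfddxfixf) expands symbol-by-symbol to fxi fxi xf dd ixf xf dd fxi fxi xf dd ixf xf dd; joining the 14 pieces gives the next term.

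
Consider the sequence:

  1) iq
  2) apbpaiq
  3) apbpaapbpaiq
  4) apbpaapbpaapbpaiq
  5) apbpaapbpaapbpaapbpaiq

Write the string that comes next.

The strings grow by a fixed prefix apbpa each time.
One more step from apbpaapbpaapbpaapbpaiq gives the answer.

apbpaapbpaapbpaapbpaapbpaiq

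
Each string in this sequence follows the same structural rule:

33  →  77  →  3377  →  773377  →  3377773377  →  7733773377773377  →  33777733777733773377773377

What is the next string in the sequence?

773377337777337733777733777733773377773377

This is a Fibonacci-style word recurrence s(k) = s(k−2)·s(k−1): e.g. 33·77 = 3377.
The next term joins 7733773377773377 and 33777733777733773377773377.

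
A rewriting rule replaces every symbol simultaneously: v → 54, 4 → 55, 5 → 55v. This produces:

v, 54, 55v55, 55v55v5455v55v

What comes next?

φ(55v55v5455v55v) expands symbol-by-symbol to 55v 55v 54 55v 55v 54 55v 55 55v 55v 54 55v 55v 54; joining the 14 pieces gives the next term.

55v55v5455v55v5455v5555v55v5455v55v54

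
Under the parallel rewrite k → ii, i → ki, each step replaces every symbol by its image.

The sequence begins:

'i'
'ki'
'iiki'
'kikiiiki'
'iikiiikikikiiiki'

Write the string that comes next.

Rewriting the 16 symbols of iikiiikikikiiiki one by one yields ki ki ii ki ki ki ii ki ii ki ii ki ki ki ii ki; concatenated:

kikiiikikikiiikiiikiiikikikiiiki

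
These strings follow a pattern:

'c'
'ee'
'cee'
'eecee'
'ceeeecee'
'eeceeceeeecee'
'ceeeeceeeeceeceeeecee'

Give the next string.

This is a Fibonacci-style word recurrence s(k) = s(k−2)·s(k−1): e.g. c·ee = cee.
The next term joins eeceeceeeecee and ceeeeceeeeceeceeeecee.

eeceeceeeeceeceeeeceeeeceeceeeecee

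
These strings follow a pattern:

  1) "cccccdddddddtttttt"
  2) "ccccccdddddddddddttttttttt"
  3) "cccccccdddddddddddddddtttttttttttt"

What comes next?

Reading off run lengths: c runs 5, 6, 7; d runs 7, 11, 15; t runs 6, 9, 12 — each is linear in n, where the shown terms are n = 2, 3, 4.
Setting n = 5 gives 8, 19, 15 characters in each block.

ccccccccdddddddddddddddddddttttttttttttttt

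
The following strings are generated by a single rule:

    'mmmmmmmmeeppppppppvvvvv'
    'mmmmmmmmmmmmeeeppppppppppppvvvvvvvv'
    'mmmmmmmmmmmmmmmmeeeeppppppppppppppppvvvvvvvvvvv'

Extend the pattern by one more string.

Term n consists of 4n m's, followed by n e's, followed by 4n p's, followed by 3n-1 v's, where the shown terms are n = 2, 3, 4.
At n = 5 the blocks have lengths 20, 5, 20, 14.

mmmmmmmmmmmmmmmmmmmmeeeeeppppppppppppppppppppvvvvvvvvvvvvvv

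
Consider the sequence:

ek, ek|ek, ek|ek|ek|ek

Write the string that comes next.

Each string is two copies of the previous one joined by '|'.
One more doubling of ek|ek|ek|ek gives the answer.

ek|ek|ek|ek|ek|ek|ek|ek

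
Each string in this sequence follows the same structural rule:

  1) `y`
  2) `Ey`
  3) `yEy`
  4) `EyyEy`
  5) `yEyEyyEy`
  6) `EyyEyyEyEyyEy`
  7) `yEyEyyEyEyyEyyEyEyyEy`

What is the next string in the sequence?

EyyEyyEyEyyEyyEyEyyEyEyyEyyEyEyyEy

Each term (from the third on) is the two preceding terms concatenated in order: term 3 = y·Ey = yEy.
Continuing: EyyEyyEyEyyEy · yEyEyyEyEyyEyyEyEyyEy gives term 8.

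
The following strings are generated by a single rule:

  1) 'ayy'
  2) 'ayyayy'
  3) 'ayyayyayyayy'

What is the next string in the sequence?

ayyayyayyayyayyayyayyayy

Each string is two copies of the previous one concatenated.
One more doubling of ayyayyayyayy gives the answer.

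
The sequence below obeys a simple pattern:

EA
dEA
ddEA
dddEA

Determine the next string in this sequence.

ddddEA

Every step adds d at the front: s(k+1) = d·s(k).
So the next term is d·dddEA.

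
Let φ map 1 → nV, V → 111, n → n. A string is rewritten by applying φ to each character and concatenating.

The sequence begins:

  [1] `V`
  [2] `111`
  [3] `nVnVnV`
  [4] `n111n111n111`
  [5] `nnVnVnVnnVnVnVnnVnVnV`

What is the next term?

Applying the rule to each of the 21 symbols of nnVnVnVnnVnVnVnnVnVnV gives the pieces n n 111 n 111 n 111 n n 111 n 111 n 111 n n 111 n 111 n 111, which concatenate to the answer.

nn111n111n111nn111n111n111nn111n111n111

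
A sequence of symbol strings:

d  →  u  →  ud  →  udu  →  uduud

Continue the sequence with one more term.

uduududu

Each term (from the third on) is the previous term followed by the one before it: term 3 = u·d = ud.
Continuing: uduud · udu gives term 6.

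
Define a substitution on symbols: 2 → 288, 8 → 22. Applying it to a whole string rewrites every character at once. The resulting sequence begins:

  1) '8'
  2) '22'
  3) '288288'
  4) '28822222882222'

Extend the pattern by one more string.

Applying the rule to each of the 14 symbols of 28822222882222 gives the pieces 288 22 22 288 288 288 288 288 22 22 288 288 288 288, which concatenate to the answer.

28822222882882882882882222288288288288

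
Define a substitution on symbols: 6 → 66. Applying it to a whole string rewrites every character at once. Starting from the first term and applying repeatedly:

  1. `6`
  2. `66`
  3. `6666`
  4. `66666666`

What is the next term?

6666666666666666

Apply φ to 66666666 symbol by symbol: 6→66, 6→66, 6→66, 6→66, 6→66, 6→66, 6→66, 6→66; joined: 66 66 66 66 66 66 66 66.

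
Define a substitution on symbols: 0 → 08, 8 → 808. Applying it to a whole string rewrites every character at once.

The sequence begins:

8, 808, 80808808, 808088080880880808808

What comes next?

8080880808808808088080880880808808808088080880880808808

φ(808088080880880808808) expands symbol-by-symbol to 808 08 808 08 808 808 08 808 08 808 808 08 808 808 08 808 08 808 808 08 808; joining the 21 pieces gives the next term.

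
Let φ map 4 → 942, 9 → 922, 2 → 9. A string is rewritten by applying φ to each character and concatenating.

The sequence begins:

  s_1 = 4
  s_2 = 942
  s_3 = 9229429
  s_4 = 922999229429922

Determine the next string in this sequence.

9229992292292299922942992292299

Applying the rule to each of the 15 symbols of 922999229429922 gives the pieces 922 9 9 922 922 922 9 9 922 942 9 922 922 9 9, which concatenate to the answer.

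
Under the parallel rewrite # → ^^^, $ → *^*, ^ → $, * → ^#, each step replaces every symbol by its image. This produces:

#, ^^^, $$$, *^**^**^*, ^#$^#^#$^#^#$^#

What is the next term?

$^^^*^*$^^^$^^^*^*$^^^$^^^*^*$^^^

Replace each of the 15 characters of ^#$^#^#$^#^#$^# in place — $ ^^^ *^* $ ^^^ $ ^^^ *^* $ ^^^ $ ^^^ *^* $ ^^^ — and concatenate.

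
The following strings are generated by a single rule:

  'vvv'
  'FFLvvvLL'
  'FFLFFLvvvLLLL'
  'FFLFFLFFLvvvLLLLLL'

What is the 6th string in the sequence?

FFLFFLFFLFFLFFLvvvLLLLLLLLLL

Each term wraps the previous one in FFL on the left and LL on the right.
From FFLFFLFFLvvvLLLLLL, 2 further steps: FFLFFLFFLvvvLLLLLL → FFLFFLFFLFFLvvvLLLLLLLL → (answer).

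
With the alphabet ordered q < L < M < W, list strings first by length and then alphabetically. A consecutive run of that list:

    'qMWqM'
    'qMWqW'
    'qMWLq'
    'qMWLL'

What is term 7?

qMWMq

Stepping forward 3 times from qMWLL: qMWLL → qMWLM → qMWLW, then the target.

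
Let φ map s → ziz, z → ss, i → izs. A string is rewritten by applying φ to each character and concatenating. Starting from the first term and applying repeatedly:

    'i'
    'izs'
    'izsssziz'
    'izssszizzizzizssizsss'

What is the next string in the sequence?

izssszizzizzizssizsssssizsssssizssszizzizizssszizzizziz

φ(izssszizzizzizssizsss) expands symbol-by-symbol to izs ss ziz ziz ziz ss izs ss ss izs ss ss izs ss ziz ziz izs ss ziz ziz ziz; joining the 21 pieces gives the next term.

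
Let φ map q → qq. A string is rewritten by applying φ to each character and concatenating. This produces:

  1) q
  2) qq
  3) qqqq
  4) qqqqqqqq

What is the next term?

qqqqqqqqqqqqqqqq

Rewriting each symbol of qqqqqqqq: q→qq, q→qq, q→qq, q→qq, q→qq, q→qq, q→qq, q→qq, which concatenates to qq qq qq qq qq qq qq qq.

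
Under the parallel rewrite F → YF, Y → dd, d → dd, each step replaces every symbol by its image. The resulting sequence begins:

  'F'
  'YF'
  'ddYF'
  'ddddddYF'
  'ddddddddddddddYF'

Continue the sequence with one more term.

Rewriting the 16 symbols of ddddddddddddddYF one by one yields dd dd dd dd dd dd dd dd dd dd dd dd dd dd dd YF; concatenated:

ddddddddddddddddddddddddddddddYF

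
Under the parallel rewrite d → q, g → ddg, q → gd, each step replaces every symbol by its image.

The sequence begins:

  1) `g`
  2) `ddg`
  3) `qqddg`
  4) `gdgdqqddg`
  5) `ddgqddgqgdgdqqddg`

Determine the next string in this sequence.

qqddggdqqddggdddgqddgqgdgdqqddg

φ(ddgqddgqgdgdqqddg) expands symbol-by-symbol to q q ddg gd q q ddg gd ddg q ddg q gd gd q q ddg; joining the 17 pieces gives the next term.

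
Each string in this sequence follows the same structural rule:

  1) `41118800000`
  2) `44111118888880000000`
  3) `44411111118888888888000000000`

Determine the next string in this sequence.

The n-th term is n 4's then 2n+1 1's then 4n-2 8's then 2n+3 0's (n = 1, 2, …).
Setting n = 4 gives 4, 9, 14, 11 characters in each block.

44441111111118888888888888800000000000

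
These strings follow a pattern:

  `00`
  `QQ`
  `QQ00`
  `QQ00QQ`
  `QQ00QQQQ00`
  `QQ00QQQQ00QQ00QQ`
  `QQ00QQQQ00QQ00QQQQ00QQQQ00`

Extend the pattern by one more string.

From term 3 onward, concatenate the last term with the second-to-last: QQ·00 = QQ00, QQ00·QQ = QQ00QQ, …
The next term joins QQ00QQQQ00QQ00QQQQ00QQQQ00 and QQ00QQQQ00QQ00QQ.

QQ00QQQQ00QQ00QQQQ00QQQQ00QQ00QQQQ00QQ00QQ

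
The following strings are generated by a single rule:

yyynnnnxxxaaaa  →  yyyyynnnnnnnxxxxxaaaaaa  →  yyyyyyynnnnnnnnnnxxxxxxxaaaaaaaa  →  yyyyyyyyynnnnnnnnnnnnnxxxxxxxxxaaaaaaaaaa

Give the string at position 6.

Reading off run lengths: y runs 3, 5, 7, 9; n runs 4, 7, 10, 13; x runs 3, 5, 7, 9; a runs 4, 6, 8, 10 — each is linear in n (n = 1, 2, …).
For term 6, n = 6, so the run lengths are 13, 19, 13, 14.

yyyyyyyyyyyyynnnnnnnnnnnnnnnnnnnxxxxxxxxxxxxxaaaaaaaaaaaaaa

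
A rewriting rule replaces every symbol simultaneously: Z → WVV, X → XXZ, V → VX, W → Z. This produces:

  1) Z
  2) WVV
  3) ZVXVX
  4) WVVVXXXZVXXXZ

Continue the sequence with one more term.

Replace each of the 13 characters of WVVVXXXZVXXXZ in place — Z VX VX VX XXZ XXZ XXZ WVV VX XXZ XXZ XXZ WVV — and concatenate.

ZVXVXVXXXZXXZXXZWVVVXXXZXXZXXZWVV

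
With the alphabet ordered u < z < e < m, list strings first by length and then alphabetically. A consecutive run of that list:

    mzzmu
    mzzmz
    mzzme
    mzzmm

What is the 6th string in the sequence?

mzeuz

Continuing the enumeration 2 steps past mzzmm: mzzmm → mzeuu → (answer).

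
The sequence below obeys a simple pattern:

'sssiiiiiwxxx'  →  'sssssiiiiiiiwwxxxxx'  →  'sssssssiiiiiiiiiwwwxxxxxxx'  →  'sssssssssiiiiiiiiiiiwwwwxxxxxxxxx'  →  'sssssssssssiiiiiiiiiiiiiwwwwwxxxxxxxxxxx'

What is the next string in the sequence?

sssssssssssssiiiiiiiiiiiiiiiwwwwwwxxxxxxxxxxxxx

Each string has the form s^{2n+1} i^{2n+3} w^{n} x^{2n+1} (n = 1, 2, …).
Setting n = 6 gives 13, 15, 6, 13 characters in each block.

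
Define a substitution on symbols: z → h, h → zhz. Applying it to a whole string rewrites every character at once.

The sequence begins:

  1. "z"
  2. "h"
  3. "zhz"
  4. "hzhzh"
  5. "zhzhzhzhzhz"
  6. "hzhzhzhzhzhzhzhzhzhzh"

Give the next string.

Applying the rule to each of the 21 symbols of hzhzhzhzhzhzhzhzhzhzh gives the pieces zhz h zhz h zhz h zhz h zhz h zhz h zhz h zhz h zhz h zhz h zhz, which concatenate to the answer.

zhzhzhzhzhzhzhzhzhzhzhzhzhzhzhzhzhzhzhzhzhz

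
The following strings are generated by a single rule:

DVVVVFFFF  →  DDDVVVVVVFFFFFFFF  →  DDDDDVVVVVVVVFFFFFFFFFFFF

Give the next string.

The n-th term is 2n-1 D's then 2n+2 V's then 4n F's (n = 1, 2, …).
At n = 4 the blocks have lengths 7, 10, 16.

DDDDDDDVVVVVVVVVVFFFFFFFFFFFFFFFF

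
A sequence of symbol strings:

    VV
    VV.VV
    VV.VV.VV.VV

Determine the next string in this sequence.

VV.VV.VV.VV.VV.VV.VV.VV

Each string is two copies of the previous one joined by '.'.
One more doubling of VV.VV.VV.VV gives the answer.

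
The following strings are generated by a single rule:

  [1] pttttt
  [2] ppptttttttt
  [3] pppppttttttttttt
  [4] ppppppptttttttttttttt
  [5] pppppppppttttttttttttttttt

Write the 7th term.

Each string has the form p^{2n-1} t^{3n+2} (n = 1, 2, …).
At n = 7 the blocks have lengths 13, 23.

pppppppppppppttttttttttttttttttttttt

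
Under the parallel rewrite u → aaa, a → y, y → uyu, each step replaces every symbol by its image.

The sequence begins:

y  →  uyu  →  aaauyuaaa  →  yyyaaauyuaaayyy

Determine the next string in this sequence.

Rewriting the 15 symbols of yyyaaauyuaaayyy one by one yields uyu uyu uyu y y y aaa uyu aaa y y y uyu uyu uyu; concatenated:

uyuuyuuyuyyyaaauyuaaayyyuyuuyuuyu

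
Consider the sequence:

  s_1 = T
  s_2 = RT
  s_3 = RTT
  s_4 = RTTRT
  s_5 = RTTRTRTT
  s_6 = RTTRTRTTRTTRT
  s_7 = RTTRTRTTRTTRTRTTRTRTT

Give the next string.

From term 3 onward, concatenate the last term with the second-to-last: RT·T = RTT, RTT·RT = RTTRT, …
So term 8 is RTTRTRTTRTTRTRTTRTRTT·RTTRTRTTRTTRT.

RTTRTRTTRTTRTRTTRTRTTRTTRTRTTRTTRT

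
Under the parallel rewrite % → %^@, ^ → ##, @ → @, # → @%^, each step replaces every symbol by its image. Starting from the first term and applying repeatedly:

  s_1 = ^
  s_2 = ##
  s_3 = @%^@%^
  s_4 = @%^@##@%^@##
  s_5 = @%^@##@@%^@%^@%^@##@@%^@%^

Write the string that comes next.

@%^@##@@%^@%^@@%^@##@%^@##@%^@##@@%^@%^@@%^@##@%^@##

Replace each of the 26 characters of @%^@##@@%^@%^@%^@##@@%^@%^ in place — @ %^@ ## @ @%^ @%^ @ @ %^@ ## @ %^@ ## @ %^@ ## @ @%^ @%^ @ @ %^@ ## @ %^@ ## — and concatenate.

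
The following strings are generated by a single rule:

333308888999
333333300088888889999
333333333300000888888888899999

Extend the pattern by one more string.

333333333333300000008888888888888999999

Reading off run lengths: 3 runs 4, 7, 10; 0 runs 1, 3, 5; 8 runs 4, 7, 10; 9 runs 3, 4, 5 — each is linear in n (n = 1, 2, …).
Setting n = 4 gives 13, 7, 13, 6 characters in each block.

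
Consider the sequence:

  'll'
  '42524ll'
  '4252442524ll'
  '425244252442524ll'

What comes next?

42524425244252442524ll

Every step adds 42524 at the front: s(k+1) = 42524·s(k).
So the next term is 42524·425244252442524ll.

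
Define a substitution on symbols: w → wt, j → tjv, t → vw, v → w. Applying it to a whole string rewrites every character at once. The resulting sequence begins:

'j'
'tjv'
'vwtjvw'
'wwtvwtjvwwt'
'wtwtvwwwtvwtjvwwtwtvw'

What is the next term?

φ(wtwtvwwwtvwtjvwwtwtvw) expands symbol-by-symbol to wt vw wt vw w wt wt wt vw w wt vw tjv w wt wt vw wt vw w wt; joining the 21 pieces gives the next term.

wtvwwtvwwwtwtwtvwwwtvwtjvwwtwtvwwtvwwwt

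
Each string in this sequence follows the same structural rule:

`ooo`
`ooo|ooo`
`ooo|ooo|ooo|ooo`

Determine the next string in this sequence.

Every step duplicates the string with '|' between the halves.
Doubling ooo|ooo|ooo|ooo with '|' between the halves:

ooo|ooo|ooo|ooo|ooo|ooo|ooo|ooo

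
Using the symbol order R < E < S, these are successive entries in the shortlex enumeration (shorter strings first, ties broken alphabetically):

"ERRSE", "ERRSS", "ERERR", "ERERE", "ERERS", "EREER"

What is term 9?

Advancing 3 positions from EREER through EREER → EREEE → EREES reaches term 9.

ERESR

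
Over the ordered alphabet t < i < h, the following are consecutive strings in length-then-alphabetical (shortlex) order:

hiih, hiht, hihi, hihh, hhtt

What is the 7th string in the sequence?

hhth

Stepping forward 2 times from hhtt: hhtt → hhti, then the target.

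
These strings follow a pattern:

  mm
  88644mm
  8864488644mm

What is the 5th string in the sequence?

The strings grow by a fixed prefix 88644 each time.
From 8864488644mm, 2 further steps: 8864488644mm → 886448864488644mm → (answer).

88644886448864488644mm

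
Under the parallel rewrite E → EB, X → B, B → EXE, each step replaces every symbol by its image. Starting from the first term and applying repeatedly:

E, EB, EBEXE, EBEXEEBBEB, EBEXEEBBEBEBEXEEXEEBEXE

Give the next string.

Replace each of the 23 characters of EBEXEEBBEBEBEXEEXEEBEXE in place — EB EXE EB B EB EB EXE EXE EB EXE EB EXE EB B EB EB B EB EB EXE EB B EB — and concatenate.

EBEXEEBBEBEBEXEEXEEBEXEEBEXEEBBEBEBBEBEBEXEEBBEB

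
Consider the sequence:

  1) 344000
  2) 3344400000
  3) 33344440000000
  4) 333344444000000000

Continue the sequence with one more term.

3333344444400000000000

The n-th term is n-1 3's then n 4's then 2n-1 0's, where the shown terms are n = 2, 3, 4, 5.
For the next term, n = 6, so the run lengths are 5, 6, 11.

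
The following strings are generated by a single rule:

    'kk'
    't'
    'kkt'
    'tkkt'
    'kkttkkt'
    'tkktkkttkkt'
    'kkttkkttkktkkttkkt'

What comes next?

This is a Fibonacci-style word recurrence s(k) = s(k−2)·s(k−1): e.g. kk·t = kkt.
Continuing: tkktkkttkkt · kkttkkttkktkkttkkt gives term 8.

tkktkkttkktkkttkkttkktkkttkkt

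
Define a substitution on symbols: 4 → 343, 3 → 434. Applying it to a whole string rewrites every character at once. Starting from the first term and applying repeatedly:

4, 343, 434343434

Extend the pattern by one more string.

343434343434343434343434343

Expanding 434343434: 4→343, 3→434, 4→343, 3→434, 4→343, 3→434, 4→343, 3→434, 4→343. Concatenated: 343 434 343 434 343 434 343 434 343.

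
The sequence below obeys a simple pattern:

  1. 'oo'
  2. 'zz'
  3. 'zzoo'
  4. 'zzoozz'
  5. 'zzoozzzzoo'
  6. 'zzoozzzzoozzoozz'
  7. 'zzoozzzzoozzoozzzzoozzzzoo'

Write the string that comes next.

This is a Fibonacci-style word recurrence s(k) = s(k−1)·s(k−2): e.g. zz·oo = zzoo.
So term 8 is zzoozzzzoozzoozzzzoozzzzoo·zzoozzzzoozzoozz.

zzoozzzzoozzoozzzzoozzzzoozzoozzzzoozzoozz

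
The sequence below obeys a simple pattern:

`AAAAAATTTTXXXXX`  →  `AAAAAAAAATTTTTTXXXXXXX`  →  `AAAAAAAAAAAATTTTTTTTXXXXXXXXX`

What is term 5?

The n-th term is 3n A's then 2n T's then 2n+1 X's, where the shown terms are n = 2, 3, 4.
Setting n = 6 gives 18, 12, 13 characters in each block.

AAAAAAAAAAAAAAAAAATTTTTTTTTTTTXXXXXXXXXXXXX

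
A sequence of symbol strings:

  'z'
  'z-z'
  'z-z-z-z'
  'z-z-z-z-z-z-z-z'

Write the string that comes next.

Each string is two copies of the previous one joined by '-'.
So the next term is two copies of z-z-z-z-z-z-z-z with '-' between the halves.

z-z-z-z-z-z-z-z-z-z-z-z-z-z-z-z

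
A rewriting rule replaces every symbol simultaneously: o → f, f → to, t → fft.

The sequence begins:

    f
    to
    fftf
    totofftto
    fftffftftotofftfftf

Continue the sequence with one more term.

Applying the rule to each of the 19 symbols of fftffftftotofftfftf gives the pieces to to fft to to to fft to fft f fft f to to fft to to fft to, which concatenate to the answer.

totoffttototoffttofftffftftotoffttotofftto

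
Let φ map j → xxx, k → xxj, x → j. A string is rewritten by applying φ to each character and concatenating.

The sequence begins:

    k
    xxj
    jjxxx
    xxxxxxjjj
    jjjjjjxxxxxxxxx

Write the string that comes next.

Rewriting the 15 symbols of jjjjjjxxxxxxxxx one by one yields xxx xxx xxx xxx xxx xxx j j j j j j j j j; concatenated:

xxxxxxxxxxxxxxxxxxjjjjjjjjj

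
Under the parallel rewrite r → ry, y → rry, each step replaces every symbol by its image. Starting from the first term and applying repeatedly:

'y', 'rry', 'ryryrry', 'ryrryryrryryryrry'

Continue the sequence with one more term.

Replace each of the 17 characters of ryrryryrryryryrry in place — ry rry ry ry rry ry rry ry ry rry ry rry ry rry ry ry rry — and concatenate.

ryrryryryrryryrryryryrryryrryryrryryryrry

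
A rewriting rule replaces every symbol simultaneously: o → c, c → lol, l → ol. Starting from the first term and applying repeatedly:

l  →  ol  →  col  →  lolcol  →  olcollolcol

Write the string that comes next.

collolcololcollolcol

Expanding olcollolcol: o→c, l→ol, c→lol, o→c, l→ol, l→ol, o→c, l→ol, c→lol, o→c, l→ol. Concatenated: c ol lol c ol ol c ol lol c ol.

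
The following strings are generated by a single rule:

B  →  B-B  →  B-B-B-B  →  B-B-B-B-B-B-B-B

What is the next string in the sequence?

B-B-B-B-B-B-B-B-B-B-B-B-B-B-B-B

Every step duplicates the string with '-' between the halves.
So the next term is two copies of B-B-B-B-B-B-B-B with '-' between the halves.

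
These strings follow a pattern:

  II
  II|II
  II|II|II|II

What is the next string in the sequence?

II|II|II|II|II|II|II|II

s(k+1) = s(k)·|·s(k) — each term doubles the last with '|' between the halves.
One more doubling of II|II|II|II gives the answer.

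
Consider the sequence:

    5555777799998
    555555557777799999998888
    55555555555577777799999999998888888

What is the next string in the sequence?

5555555555555555777777799999999999998888888888

Term n consists of 4n 5's, followed by n+3 7's, followed by 3n+1 9's, followed by 3n-2 8's (n = 1, 2, …).
For the next term, n = 4, so the run lengths are 16, 7, 13, 10.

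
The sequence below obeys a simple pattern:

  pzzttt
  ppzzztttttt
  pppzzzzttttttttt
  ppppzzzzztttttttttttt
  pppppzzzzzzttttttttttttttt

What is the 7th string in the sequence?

Reading off run lengths: p runs 1, 2, 3, 4, 5; z runs 2, 3, 4, 5, 6; t runs 3, 6, 9, 12, 15 — each is linear in n (n = 1, 2, …).
Setting n = 7 gives 7, 8, 21 characters in each block.

pppppppzzzzzzzzttttttttttttttttttttt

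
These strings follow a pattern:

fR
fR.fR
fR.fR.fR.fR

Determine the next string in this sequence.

Each string is two copies of the previous one joined by '.'.
Doubling fR.fR.fR.fR with '.' between the halves:

fR.fR.fR.fR.fR.fR.fR.fR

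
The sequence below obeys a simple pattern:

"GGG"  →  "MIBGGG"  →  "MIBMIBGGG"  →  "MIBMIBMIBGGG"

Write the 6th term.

MIBMIBMIBMIBMIBGGG

Every step adds MIB at the front: s(k+1) = MIB·s(k).
From MIBMIBMIBGGG, 2 further steps: MIBMIBMIBGGG → MIBMIBMIBMIBGGG → (answer).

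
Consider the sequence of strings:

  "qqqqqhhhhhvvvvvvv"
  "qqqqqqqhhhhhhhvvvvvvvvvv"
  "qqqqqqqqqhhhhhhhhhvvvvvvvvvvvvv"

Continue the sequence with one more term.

Each string has the form q^{2n+1} h^{2n+1} v^{3n+1}, where the shown terms are n = 2, 3, 4.
At n = 5 the blocks have lengths 11, 11, 16.

qqqqqqqqqqqhhhhhhhhhhhvvvvvvvvvvvvvvvv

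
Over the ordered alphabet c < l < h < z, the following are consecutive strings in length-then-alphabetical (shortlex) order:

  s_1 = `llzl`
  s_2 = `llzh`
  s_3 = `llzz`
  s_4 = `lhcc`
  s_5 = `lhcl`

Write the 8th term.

lhlc

Continuing the enumeration 3 steps past lhcl: lhcl → lhch → lhcz → (answer).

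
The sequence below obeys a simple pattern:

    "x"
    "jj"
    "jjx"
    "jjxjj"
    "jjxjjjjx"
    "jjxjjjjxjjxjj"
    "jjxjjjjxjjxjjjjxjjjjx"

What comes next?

This is a Fibonacci-style word recurrence s(k) = s(k−1)·s(k−2): e.g. jj·x = jjx.
So term 8 is jjxjjjjxjjxjjjjxjjjjx·jjxjjjjxjjxjj.

jjxjjjjxjjxjjjjxjjjjxjjxjjjjxjjxjj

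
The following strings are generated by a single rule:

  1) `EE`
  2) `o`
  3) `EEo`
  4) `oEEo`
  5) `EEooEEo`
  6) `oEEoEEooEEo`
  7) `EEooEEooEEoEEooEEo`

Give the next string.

This is a Fibonacci-style word recurrence s(k) = s(k−2)·s(k−1): e.g. EE·o = EEo.
So term 8 is oEEoEEooEEo·EEooEEooEEoEEooEEo.

oEEoEEooEEoEEooEEooEEoEEooEEo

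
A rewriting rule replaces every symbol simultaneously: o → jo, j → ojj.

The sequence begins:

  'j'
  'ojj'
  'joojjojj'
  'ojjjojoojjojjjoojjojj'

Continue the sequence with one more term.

φ(ojjjojoojjojjjoojjojj) expands symbol-by-symbol to jo ojj ojj ojj jo ojj jo jo ojj ojj jo ojj ojj ojj jo jo ojj ojj jo ojj ojj; joining the 21 pieces gives the next term.

joojjojjojjjoojjjojoojjojjjoojjojjojjjojoojjojjjoojjojj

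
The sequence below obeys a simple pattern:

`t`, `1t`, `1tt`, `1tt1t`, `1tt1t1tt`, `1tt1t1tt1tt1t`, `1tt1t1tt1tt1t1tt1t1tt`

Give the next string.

From term 3 onward, concatenate the last term with the second-to-last: 1t·t = 1tt, 1tt·1t = 1tt1t, …
Continuing: 1tt1t1tt1tt1t1tt1t1tt · 1tt1t1tt1tt1t gives term 8.

1tt1t1tt1tt1t1tt1t1tt1tt1t1tt1tt1t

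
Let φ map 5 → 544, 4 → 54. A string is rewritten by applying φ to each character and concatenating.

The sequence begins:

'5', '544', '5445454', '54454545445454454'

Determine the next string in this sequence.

Replace each of the 17 characters of 54454545445454454 in place — 544 54 54 544 54 544 54 544 54 54 544 54 544 54 54 544 54 — and concatenate.

54454545445454454544545454454544545454454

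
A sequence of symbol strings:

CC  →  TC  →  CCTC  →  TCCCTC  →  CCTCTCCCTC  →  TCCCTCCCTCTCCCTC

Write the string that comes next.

CCTCTCCCTCTCCCTCCCTCTCCCTC

From term 3 onward, concatenate the second-to-last term with the last: CC·TC = CCTC, TC·CCTC = TCCCTC, …
Continuing: CCTCTCCCTC · TCCCTCCCTCTCCCTC gives term 7.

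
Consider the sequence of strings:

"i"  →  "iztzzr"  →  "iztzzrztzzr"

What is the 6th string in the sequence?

iztzzrztzzrztzzrztzzrztzzr

The strings grow by a fixed suffix ztzzr each time.
From iztzzrztzzr, 3 further steps: iztzzrztzzr → iztzzrztzzrztzzr → iztzzrztzzrztzzrztzzr → (answer).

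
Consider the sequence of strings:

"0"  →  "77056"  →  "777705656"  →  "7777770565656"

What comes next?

Each term wraps the previous one in 77 on the left and 56 on the right.
One more step from 7777770565656 gives the answer.

77777777056565656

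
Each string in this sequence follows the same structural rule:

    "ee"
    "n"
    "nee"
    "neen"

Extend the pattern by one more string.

neennee

From term 3 onward, concatenate the last term with the second-to-last: n·ee = nee, nee·n = neen, …
So term 5 is neen·nee.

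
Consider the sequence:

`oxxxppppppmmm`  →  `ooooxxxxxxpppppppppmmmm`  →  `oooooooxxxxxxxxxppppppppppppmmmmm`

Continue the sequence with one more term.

Term n consists of 3n-2 o's, followed by 3n x's, followed by 3n+3 p's, followed by n+2 m's (n = 1, 2, …).
At n = 4 the blocks have lengths 10, 12, 15, 6.

ooooooooooxxxxxxxxxxxxpppppppppppppppmmmmmm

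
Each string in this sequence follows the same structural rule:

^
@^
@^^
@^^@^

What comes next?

This is a Fibonacci-style word recurrence s(k) = s(k−1)·s(k−2): e.g. @^·^ = @^^.
Continuing: @^^@^ · @^^ gives term 5.

@^^@^@^^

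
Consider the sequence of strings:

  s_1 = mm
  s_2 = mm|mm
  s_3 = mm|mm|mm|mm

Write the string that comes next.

Each string is two copies of the previous one joined by '|'.
So the next term is two copies of mm|mm|mm|mm with '|' between the halves.

mm|mm|mm|mm|mm|mm|mm|mm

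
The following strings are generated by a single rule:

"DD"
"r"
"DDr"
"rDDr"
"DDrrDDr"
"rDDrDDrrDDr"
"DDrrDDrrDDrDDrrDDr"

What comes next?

rDDrDDrrDDrDDrrDDrrDDrDDrrDDr

Each term (from the third on) is the two preceding terms concatenated in order: term 3 = DD·r = DDr.
The next term joins rDDrDDrrDDr and DDrrDDrrDDrDDrrDDr.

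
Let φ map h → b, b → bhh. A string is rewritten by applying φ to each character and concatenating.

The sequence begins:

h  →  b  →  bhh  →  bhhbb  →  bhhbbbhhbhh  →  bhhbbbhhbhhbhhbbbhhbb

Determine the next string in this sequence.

Replace each of the 21 characters of bhhbbbhhbhhbhhbbbhhbb in place — bhh b b bhh bhh bhh b b bhh b b bhh b b bhh bhh bhh b b bhh bhh — and concatenate.

bhhbbbhhbhhbhhbbbhhbbbhhbbbhhbhhbhhbbbhhbhh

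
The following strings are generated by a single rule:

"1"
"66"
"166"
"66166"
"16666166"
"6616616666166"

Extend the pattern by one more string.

166661666616616666166

Each term (from the third on) is the two preceding terms concatenated in order: term 3 = 1·66 = 166.
The next term joins 16666166 and 6616616666166.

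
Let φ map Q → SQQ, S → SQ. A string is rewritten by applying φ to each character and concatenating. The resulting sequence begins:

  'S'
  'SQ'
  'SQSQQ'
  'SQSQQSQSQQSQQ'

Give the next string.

SQSQQSQSQQSQQSQSQQSQSQQSQQSQSQQSQQ

Applying the rule to each of the 13 symbols of SQSQQSQSQQSQQ gives the pieces SQ SQQ SQ SQQ SQQ SQ SQQ SQ SQQ SQQ SQ SQQ SQQ, which concatenate to the answer.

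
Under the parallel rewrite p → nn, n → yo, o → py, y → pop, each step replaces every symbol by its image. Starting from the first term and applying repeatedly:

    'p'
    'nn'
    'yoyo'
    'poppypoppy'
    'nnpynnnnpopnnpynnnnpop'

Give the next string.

Rewriting the 22 symbols of nnpynnnnpopnnpynnnnpop one by one yields yo yo nn pop yo yo yo yo nn py nn yo yo nn pop yo yo yo yo nn py nn; concatenated:

yoyonnpopyoyoyoyonnpynnyoyonnpopyoyoyoyonnpynn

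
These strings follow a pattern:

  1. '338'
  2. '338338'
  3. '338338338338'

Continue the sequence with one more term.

s(k+1) = s(k)·s(k) — each term doubles the last.
So the next term is two copies of 338338338338.

338338338338338338338338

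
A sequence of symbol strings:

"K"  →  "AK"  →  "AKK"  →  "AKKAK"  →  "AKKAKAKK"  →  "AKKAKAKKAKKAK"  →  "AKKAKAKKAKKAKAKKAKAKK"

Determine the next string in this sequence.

This is a Fibonacci-style word recurrence s(k) = s(k−1)·s(k−2): e.g. AK·K = AKK.
So term 8 is AKKAKAKKAKKAKAKKAKAKK·AKKAKAKKAKKAK.

AKKAKAKKAKKAKAKKAKAKKAKKAKAKKAKKAK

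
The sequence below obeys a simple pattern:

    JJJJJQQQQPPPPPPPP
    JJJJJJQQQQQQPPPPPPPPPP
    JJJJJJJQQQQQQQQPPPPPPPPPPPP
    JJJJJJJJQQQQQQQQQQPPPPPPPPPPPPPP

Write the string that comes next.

JJJJJJJJJQQQQQQQQQQQQPPPPPPPPPPPPPPPP

Each string has the form J^{n+2} Q^{2n-2} P^{2n+2}, where the shown terms are n = 3, 4, 5, 6.
For the next term, n = 7, so the run lengths are 9, 12, 16.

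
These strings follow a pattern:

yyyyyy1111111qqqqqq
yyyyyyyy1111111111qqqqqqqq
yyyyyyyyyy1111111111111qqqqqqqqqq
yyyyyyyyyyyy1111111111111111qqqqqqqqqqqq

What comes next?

yyyyyyyyyyyyyy1111111111111111111qqqqqqqqqqqqqq

Term n consists of 2n y's, followed by 3n-2 1's, followed by 2n q's, where the shown terms are n = 3, 4, 5, 6.
Setting n = 7 gives 14, 19, 14 characters in each block.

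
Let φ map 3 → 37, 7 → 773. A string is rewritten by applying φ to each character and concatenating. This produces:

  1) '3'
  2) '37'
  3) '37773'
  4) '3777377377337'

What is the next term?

Applying the rule to each of the 13 symbols of 3777377377337 gives the pieces 37 773 773 773 37 773 773 37 773 773 37 37 773, which concatenate to the answer.

3777377377337773773377737733737773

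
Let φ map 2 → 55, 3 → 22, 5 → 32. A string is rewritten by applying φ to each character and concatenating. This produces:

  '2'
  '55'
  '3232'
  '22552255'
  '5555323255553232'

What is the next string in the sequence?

Applying the rule to each of the 16 symbols of 5555323255553232 gives the pieces 32 32 32 32 22 55 22 55 32 32 32 32 22 55 22 55, which concatenate to the answer.

32323232225522553232323222552255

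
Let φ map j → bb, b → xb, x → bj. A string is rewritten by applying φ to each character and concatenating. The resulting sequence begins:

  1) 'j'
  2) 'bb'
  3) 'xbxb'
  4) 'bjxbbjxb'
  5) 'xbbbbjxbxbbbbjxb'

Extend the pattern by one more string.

bjxbxbxbxbbbbjxbbjxbxbxbxbbbbjxb

φ(xbbbbjxbxbbbbjxb) expands symbol-by-symbol to bj xb xb xb xb bb bj xb bj xb xb xb xb bb bj xb; joining the 16 pieces gives the next term.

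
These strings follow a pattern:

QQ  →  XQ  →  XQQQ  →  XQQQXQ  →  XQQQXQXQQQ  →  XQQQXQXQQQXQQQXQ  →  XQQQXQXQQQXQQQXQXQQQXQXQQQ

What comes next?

This is a Fibonacci-style word recurrence s(k) = s(k−1)·s(k−2): e.g. XQ·QQ = XQQQ.
The next term joins XQQQXQXQQQXQQQXQXQQQXQXQQQ and XQQQXQXQQQXQQQXQ.

XQQQXQXQQQXQQQXQXQQQXQXQQQXQQQXQXQQQXQQQXQ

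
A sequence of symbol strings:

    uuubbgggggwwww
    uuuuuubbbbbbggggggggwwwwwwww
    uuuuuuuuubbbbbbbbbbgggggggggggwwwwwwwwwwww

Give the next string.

Reading off run lengths: u runs 3, 6, 9; b runs 2, 6, 10; g runs 5, 8, 11; w runs 4, 8, 12 — each is linear in n (n = 1, 2, …).
For the next term, n = 4, so the run lengths are 12, 14, 14, 16.

uuuuuuuuuuuubbbbbbbbbbbbbbggggggggggggggwwwwwwwwwwwwwwww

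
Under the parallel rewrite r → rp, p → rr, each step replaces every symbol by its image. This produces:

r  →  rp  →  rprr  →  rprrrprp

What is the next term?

Rewriting each symbol of rprrrprp: r→rp, p→rr, r→rp, r→rp, r→rp, p→rr, r→rp, p→rr, which concatenates to rp rr rp rp rp rr rp rr.

rprrrprprprrrprr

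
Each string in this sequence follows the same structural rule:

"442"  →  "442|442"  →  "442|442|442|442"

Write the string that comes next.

442|442|442|442|442|442|442|442

Every step duplicates the string with '|' between the halves.
So the next term is two copies of 442|442|442|442 with '|' between the halves.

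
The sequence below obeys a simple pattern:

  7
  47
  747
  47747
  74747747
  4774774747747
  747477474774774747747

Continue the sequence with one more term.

4774774747747747477474774774747747

Each term (from the third on) is the two preceding terms concatenated in order: term 3 = 7·47 = 747.
Continuing: 4774774747747 · 747477474774774747747 gives term 8.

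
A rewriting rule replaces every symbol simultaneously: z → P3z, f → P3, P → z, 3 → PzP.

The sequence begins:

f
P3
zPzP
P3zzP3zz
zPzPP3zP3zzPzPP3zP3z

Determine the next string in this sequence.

Rewriting the 20 symbols of zPzPP3zP3zzPzPP3zP3z one by one yields P3z z P3z z z PzP P3z z PzP P3z P3z z P3z z z PzP P3z z PzP P3z; concatenated:

P3zzP3zzzPzPP3zzPzPP3zP3zzP3zzzPzPP3zzPzPP3z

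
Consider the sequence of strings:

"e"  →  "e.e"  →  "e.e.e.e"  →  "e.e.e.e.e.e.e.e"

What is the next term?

Each string is two copies of the previous one joined by '.'.
One more doubling of e.e.e.e.e.e.e.e gives the answer.

e.e.e.e.e.e.e.e.e.e.e.e.e.e.e.e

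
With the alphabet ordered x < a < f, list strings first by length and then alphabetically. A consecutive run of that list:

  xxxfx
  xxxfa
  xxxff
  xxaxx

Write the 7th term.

xxaax

Advancing 3 positions from xxaxx through xxaxx → xxaxa → xxaxf reaches term 7.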